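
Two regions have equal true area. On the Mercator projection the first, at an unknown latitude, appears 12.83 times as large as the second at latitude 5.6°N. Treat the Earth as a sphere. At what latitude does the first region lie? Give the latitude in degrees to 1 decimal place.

On Mercator, (apparent₁)/(apparent₂) = sec²φ₁ / sec²φ₂ when true areas are equal.
cos²φ₂ / cos²φ₁ = 12.83  ⇒  cos φ₁ = cos 5.6° / √12.83 = 0.9952/3.582 = 0.2778.
φ₁ = arccos(0.2778) ≈ 73.9°.

73.9°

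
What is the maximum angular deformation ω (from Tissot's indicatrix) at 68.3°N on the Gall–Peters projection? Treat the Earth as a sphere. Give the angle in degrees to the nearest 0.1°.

The Gall–Peters projection is cylindrical equal-area with φ₀ = 45°. For cylindrical equal-area with standard parallel φ₀, h = cos φ / cos φ₀ and k = cos φ₀ / cos φ, so h·k = 1.
At 68.3°: h = 0.5229, k = 1.912; principal scales a = 1.912, b = 0.5229.
sin(ω/2) = (a − b)/(a + b) = 1.390/2.435 = 0.5706, so ω = 2 arcsin(0.5706) ≈ 69.6°.

69.6°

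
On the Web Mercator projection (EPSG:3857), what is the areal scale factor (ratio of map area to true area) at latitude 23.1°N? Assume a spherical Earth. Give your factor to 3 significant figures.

1.18

The Mercator projection is conformal; its linear scale factor is the same in every direction and equals sec φ = 1/cos φ.
Areal scale = k² = sec²φ = 1/cos²(23.1°) = 1/0.9198² = 1.182.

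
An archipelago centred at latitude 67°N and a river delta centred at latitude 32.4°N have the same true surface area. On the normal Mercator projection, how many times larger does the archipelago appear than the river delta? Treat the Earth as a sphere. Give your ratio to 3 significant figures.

4.67

Mercator areal scale is sec²φ.
At 67°: sec²(67°) = 1/0.3907² = 6.550.
At 32.4°: sec²(32.4°) = 1/0.8443² = 1.403.
Ratio = 6.550/1.403 = cos²(32.4°)/cos²(67°) ≈ 4.67.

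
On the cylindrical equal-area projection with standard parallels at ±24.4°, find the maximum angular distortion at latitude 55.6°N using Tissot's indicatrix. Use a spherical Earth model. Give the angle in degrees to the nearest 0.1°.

52.7°

For cylindrical equal-area with standard parallel φ₀, h = cos φ / cos φ₀ and k = cos φ₀ / cos φ, so h·k = 1.
At 55.6°: h = 0.6204, k = 1.612; principal scales a = 1.612, b = 0.6204.
sin(ω/2) = (a − b)/(a + b) = 0.9915/2.232 = 0.4442, so ω = 2 arcsin(0.4442) ≈ 52.7°.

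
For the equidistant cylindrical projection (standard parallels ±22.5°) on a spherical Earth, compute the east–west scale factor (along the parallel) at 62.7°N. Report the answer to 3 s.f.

2.01

The equidistant cylindrical projection with φ₀ = 22.5° has h = 1 (meridians true) and k = cos φ₀ / cos φ along parallels.
k = cos 22.5° / cos 62.7° = 0.9239/0.4586 = 2.014.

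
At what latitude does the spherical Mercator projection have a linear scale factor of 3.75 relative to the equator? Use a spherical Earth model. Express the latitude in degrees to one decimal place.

Mercator scale is k = sec φ = 1/cos φ.
1/cos φ = 3.75  ⇒  cos φ = 0.2667  ⇒  φ = arccos(0.2667) ≈ 74.5°.

74.5°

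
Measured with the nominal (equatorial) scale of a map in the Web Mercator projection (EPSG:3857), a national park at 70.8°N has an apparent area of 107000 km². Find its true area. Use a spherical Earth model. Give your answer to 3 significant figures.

11600 km²

Mercator is conformal, so the point scale is isotropic: h = k = sec φ = 1/cos φ.
Areal scale = k² = sec²φ = 1/cos²(70.8°) = 1/0.3289² = 9.246.
True area = apparent / (areal scale) = 107000 / 9.246 ≈ 11600 km².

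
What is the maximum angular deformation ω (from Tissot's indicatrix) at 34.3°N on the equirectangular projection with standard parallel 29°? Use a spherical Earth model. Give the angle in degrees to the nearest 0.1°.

3.3°

With standard parallel φ₀ = 29°, the equirectangular projection gives x = Rλ cos φ₀, y = Rφ, so h = 1 and k = cos 29° / cos φ.
At 34.3°: h = 1.000, k = 1.059; principal scales a = 1.059, b = 1.000.
sin(ω/2) = (a − b)/(a + b) = 0.05874/2.059 = 0.02853, so ω = 2 arcsin(0.02853) ≈ 3.3°.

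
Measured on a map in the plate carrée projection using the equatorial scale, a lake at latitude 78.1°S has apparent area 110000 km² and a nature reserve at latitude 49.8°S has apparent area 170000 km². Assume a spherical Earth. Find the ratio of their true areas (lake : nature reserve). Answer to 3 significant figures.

On the plate carrée, areal scale = h·k = 1 × sec φ, so true area = apparent × cos φ.
True area of lake: 110000 × cos(78.1°) = 110000 × 0.2062 = 22680 km².
True area of nature reserve: 170000 × cos(49.8°) = 170000 × 0.6455 = 109700 km².
Ratio = 22680 / 109700 ≈ 0.207.

0.207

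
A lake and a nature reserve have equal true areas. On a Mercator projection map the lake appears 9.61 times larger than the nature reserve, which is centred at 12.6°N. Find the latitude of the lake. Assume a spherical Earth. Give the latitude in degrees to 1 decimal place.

On Mercator, (apparent₁)/(apparent₂) = sec²φ₁ / sec²φ₂ when true areas are equal.
cos²φ₂ / cos²φ₁ = 9.61  ⇒  cos φ₁ = cos 12.6° / √9.61 = 0.9759/3.100 = 0.3148.
φ₁ = arccos(0.3148) ≈ 71.7°.

71.7°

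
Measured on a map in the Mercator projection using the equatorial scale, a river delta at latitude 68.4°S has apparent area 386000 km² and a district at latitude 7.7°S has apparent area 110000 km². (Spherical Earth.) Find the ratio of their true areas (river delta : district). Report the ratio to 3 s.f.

Since Mercator area scale is 1/cos²φ, the true area equals the apparent area multiplied by cos²φ.
True area of river delta: 386000 × cos²(68.4°) = 386000 × 0.1355 = 52310 km².
True area of district: 110000 × cos²(7.7°) = 110000 × 0.9820 = 108000 km².
Ratio = 52310 / 108000 ≈ 0.484.

0.484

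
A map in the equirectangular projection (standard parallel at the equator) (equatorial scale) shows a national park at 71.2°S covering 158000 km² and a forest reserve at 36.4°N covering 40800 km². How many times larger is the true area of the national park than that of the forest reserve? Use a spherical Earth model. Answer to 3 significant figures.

1.55

Plate carrée has h = 1 and k = sec φ, giving areal scale sec φ; true area = (apparent area) · cos φ.
True area of national park: 158000 × cos(71.2°) = 158000 × 0.3223 = 50920 km².
True area of forest reserve: 40800 × cos(36.4°) = 40800 × 0.8049 = 32840 km².
Ratio = 50920 / 32840 ≈ 1.55.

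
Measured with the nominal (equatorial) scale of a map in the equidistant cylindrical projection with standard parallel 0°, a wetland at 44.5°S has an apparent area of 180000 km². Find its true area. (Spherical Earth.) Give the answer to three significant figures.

128000 km²

Plate carrée maps x = Rλ, y = Rφ. The meridian scale is h = 1 and the parallel scale is k = 1/cos φ = sec φ.
Areal scale = h·k = 1 × sec φ; at 44.5°, h = 1.000, k = 1.402, so h·k = 1.402.
True area = apparent / (areal scale) = 180000 / 1.402 ≈ 128000 km².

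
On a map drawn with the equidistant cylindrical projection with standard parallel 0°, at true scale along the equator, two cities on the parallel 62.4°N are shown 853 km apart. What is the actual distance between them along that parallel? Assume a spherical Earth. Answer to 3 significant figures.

Plate carrée maps x = Rλ, y = Rφ. The meridian scale is h = 1 and the parallel scale is k = 1/cos φ = sec φ.
Along the parallel at 62.4°, map distances are exaggerated by k = sec 62.4° = 2.158.
True distance = 853 / 2.158 = 853 × cos 62.4° ≈ 395 km.

395 km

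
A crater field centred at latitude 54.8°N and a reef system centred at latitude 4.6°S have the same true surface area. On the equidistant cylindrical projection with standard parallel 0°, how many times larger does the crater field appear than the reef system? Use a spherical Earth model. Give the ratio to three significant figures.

For the equirectangular projection with φ₀ = 0 (plate carrée), h = 1 along meridians and k = sec φ along parallels.
Areal scale at 54.8°: h·k = 1.000 × 1.735 = 1.735.
Areal scale at 4.6°: h·k = 1.000 × 1.003 = 1.003.
Ratio = 1.735/1.003 ≈ 1.73.

1.73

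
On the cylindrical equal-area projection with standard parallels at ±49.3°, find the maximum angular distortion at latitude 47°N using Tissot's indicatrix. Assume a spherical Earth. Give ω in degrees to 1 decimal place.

5.1°

A cylindrical equal-area projection with standard parallel φ₀ has meridian scale h = cos φ / cos φ₀ and parallel scale k = cos φ₀ / cos φ (so areas are preserved, h·k = 1).
At 47°: h = 1.046, k = 0.9562; principal scales a = 1.046, b = 0.9562.
sin(ω/2) = (a − b)/(a + b) = 0.08969/2.002 = 0.04480, so ω = 2 arcsin(0.04480) ≈ 5.1°.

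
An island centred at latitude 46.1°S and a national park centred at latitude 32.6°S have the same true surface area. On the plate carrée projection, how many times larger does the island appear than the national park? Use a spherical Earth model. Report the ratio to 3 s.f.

1.21

For the equirectangular projection with φ₀ = 0 (plate carrée), h = 1 along meridians and k = sec φ along parallels.
Areal scale at 46.1°: h·k = 1.000 × 1.442 = 1.442.
Areal scale at 32.6°: h·k = 1.000 × 1.187 = 1.187.
Ratio = 1.442/1.187 ≈ 1.21.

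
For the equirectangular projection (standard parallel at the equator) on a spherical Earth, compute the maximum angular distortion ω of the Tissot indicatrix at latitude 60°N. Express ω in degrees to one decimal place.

In the plate carrée (x = Rλ, y = Rφ), meridians are true-scale (h = 1) and parallels are stretched by k = sec φ.
At 60°: h = 1.000, k = 2.000; principal scales a = 2.000, b = 1.000.
sin(ω/2) = (a − b)/(a + b) = 1.0000/3.000 = 0.3333, so ω = 2 arcsin(0.3333) ≈ 38.9°.

38.9°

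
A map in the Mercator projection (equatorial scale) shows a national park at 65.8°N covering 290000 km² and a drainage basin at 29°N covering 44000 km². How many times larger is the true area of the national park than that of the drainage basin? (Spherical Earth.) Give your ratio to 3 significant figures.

1.45

Mercator's areal exaggeration is sec²φ; hence true area = (apparent area) · cos²φ.
True area of national park: 290000 × cos²(65.8°) = 290000 × 0.1680 = 48730 km².
True area of drainage basin: 44000 × cos²(29°) = 44000 × 0.7650 = 33660 km².
Ratio = 48730 / 33660 ≈ 1.45.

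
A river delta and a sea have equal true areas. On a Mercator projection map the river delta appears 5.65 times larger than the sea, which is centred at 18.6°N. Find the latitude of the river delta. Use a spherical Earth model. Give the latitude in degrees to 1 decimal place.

Mercator areal scale is sec²φ, so apparent-area ratio = sec²φ₁ / sec²φ₂ = cos²φ₂ / cos²φ₁.
cos²φ₂ / cos²φ₁ = 5.65  ⇒  cos φ₁ = cos 18.6° / √5.65 = 0.9478/2.377 = 0.3987.
φ₁ = arccos(0.3987) ≈ 66.5°.

66.5°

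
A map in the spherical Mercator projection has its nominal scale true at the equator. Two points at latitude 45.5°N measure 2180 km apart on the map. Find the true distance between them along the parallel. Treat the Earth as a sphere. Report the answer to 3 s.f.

Mercator is conformal, so the point scale is isotropic: h = k = sec φ = 1/cos φ.
Along the parallel at 45.5°, map distances are exaggerated by k = sec 45.5° = 1.427.
True distance = 2180 / 1.427 = 2180 × cos 45.5° ≈ 1530 km.

1530 km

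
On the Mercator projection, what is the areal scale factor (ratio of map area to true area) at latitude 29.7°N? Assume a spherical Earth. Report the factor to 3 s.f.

1.33

Mercator is conformal, so the point scale is isotropic: h = k = sec φ = 1/cos φ.
Areal scale = k² = sec²φ = 1/cos²(29.7°) = 1/0.8686² = 1.325.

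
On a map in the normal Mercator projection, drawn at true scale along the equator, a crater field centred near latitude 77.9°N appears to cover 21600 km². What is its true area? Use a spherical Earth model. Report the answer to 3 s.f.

Mercator is conformal, so the point scale is isotropic: h = k = sec φ = 1/cos φ.
Areal scale = k² = sec²φ = 1/cos²(77.9°) = 1/0.2096² = 22.76.
True area = apparent / (areal scale) = 21600 / 22.76 ≈ 949 km².

949 km²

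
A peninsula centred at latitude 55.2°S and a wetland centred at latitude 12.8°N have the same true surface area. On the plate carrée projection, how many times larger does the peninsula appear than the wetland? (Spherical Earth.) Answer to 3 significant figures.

Plate carrée maps x = Rλ, y = Rφ. The meridian scale is h = 1 and the parallel scale is k = 1/cos φ = sec φ.
Areal scale at 55.2°: h·k = 1.000 × 1.752 = 1.752.
Areal scale at 12.8°: h·k = 1.000 × 1.025 = 1.025.
Ratio = 1.752/1.025 ≈ 1.71.

1.71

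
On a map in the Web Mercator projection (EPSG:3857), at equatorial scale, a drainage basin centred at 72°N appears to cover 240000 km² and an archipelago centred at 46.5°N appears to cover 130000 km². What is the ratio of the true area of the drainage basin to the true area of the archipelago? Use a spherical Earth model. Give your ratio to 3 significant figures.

0.372

On Mercator the areal scale is sec²φ, so true area = apparent × cos²φ.
True area of drainage basin: 240000 × cos²(72°) = 240000 × 0.09549 = 22920 km².
True area of archipelago: 130000 × cos²(46.5°) = 130000 × 0.4738 = 61600 km².
Ratio = 22920 / 61600 ≈ 0.372.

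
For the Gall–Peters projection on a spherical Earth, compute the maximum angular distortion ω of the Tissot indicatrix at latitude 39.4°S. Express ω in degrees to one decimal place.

The Gall–Peters projection is cylindrical equal-area with φ₀ = 45°. For cylindrical equal-area with standard parallel φ₀, h = cos φ / cos φ₀ and k = cos φ₀ / cos φ, so h·k = 1.
At 39.4°: h = 1.093, k = 0.9151; principal scales a = 1.093, b = 0.9151.
sin(ω/2) = (a − b)/(a + b) = 0.1777/2.008 = 0.08852, so ω = 2 arcsin(0.08852) ≈ 10.2°.

10.2°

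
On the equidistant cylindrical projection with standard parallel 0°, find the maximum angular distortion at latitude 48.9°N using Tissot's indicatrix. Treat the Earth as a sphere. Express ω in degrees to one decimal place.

Plate carrée maps x = Rλ, y = Rφ. The meridian scale is h = 1 and the parallel scale is k = 1/cos φ = sec φ.
At 48.9°: h = 1.000, k = 1.521; principal scales a = 1.521, b = 1.000.
sin(ω/2) = (a − b)/(a + b) = 0.5212/2.521 = 0.2067, so ω = 2 arcsin(0.2067) ≈ 23.9°.

23.9°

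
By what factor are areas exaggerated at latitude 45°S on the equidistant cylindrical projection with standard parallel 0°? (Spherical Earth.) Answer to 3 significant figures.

1.41

Plate carrée maps x = Rλ, y = Rφ. The meridian scale is h = 1 and the parallel scale is k = 1/cos φ = sec φ.
Areal scale = h·k = 1 × sec φ; at 45°, h = 1.000, k = 1.414, so h·k = 1.414.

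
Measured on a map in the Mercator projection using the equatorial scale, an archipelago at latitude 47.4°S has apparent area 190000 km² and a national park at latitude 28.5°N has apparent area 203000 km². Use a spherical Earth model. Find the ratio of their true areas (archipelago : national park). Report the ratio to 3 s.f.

Mercator's areal exaggeration is sec²φ; hence true area = (apparent area) · cos²φ.
True area of archipelago: 190000 × cos²(47.4°) = 190000 × 0.4582 = 87050 km².
True area of national park: 203000 × cos²(28.5°) = 203000 × 0.7723 = 156800 km².
Ratio = 87050 / 156800 ≈ 0.555.

0.555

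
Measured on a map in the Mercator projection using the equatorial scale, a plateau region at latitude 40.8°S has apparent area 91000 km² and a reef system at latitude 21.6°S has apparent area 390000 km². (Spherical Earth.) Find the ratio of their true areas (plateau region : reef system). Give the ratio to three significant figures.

On Mercator the areal scale is sec²φ, so true area = apparent × cos²φ.
True area of plateau region: 91000 × cos²(40.8°) = 91000 × 0.5730 = 52150 km².
True area of reef system: 390000 × cos²(21.6°) = 390000 × 0.8645 = 337100 km².
Ratio = 52150 / 337100 ≈ 0.155.

0.155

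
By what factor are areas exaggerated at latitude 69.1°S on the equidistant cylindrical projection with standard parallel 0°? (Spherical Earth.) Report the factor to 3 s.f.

2.80

Plate carrée maps x = Rλ, y = Rφ. The meridian scale is h = 1 and the parallel scale is k = 1/cos φ = sec φ.
Areal scale = h·k = 1 × sec φ; at 69.1°, h = 1.000, k = 2.803, so h·k = 2.803.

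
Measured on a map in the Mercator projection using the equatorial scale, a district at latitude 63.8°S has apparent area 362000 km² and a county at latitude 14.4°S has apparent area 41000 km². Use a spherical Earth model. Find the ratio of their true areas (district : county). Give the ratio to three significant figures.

Since Mercator area scale is 1/cos²φ, the true area equals the apparent area multiplied by cos²φ.
True area of district: 362000 × cos²(63.8°) = 362000 × 0.1949 = 70560 km².
True area of county: 41000 × cos²(14.4°) = 41000 × 0.9382 = 38460 km².
Ratio = 70560 / 38460 ≈ 1.83.

1.83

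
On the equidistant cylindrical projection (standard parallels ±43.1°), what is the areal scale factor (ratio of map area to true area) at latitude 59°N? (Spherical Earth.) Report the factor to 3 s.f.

With standard parallel φ₀ = 43.1°, the equirectangular projection gives x = Rλ cos φ₀, y = Rφ, so h = 1 and k = cos 43.1° / cos φ.
Areal scale = h·k = 1 × cos φ₀ / cos φ; at 59°, h = 1.000, k = 1.418, so h·k = 1.418.

1.42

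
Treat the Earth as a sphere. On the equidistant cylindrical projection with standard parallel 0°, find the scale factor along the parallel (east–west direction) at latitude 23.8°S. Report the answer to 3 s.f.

Plate carrée maps x = Rλ, y = Rφ. The meridian scale is h = 1 and the parallel scale is k = 1/cos φ = sec φ.
k = 1/cos 23.8° = 1/0.9150 = 1.093.

1.09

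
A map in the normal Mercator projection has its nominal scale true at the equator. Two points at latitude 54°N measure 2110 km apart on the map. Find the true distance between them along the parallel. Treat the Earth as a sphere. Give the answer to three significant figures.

Mercator is conformal, so the point scale is isotropic: h = k = sec φ = 1/cos φ.
Along the parallel at 54°, map distances are exaggerated by k = sec 54° = 1.701.
True distance = 2110 / 1.701 = 2110 × cos 54° ≈ 1240 km.

1240 km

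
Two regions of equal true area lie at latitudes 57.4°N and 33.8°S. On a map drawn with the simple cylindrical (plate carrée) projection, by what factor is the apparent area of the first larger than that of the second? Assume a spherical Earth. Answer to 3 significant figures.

For the equirectangular projection with φ₀ = 0 (plate carrée), h = 1 along meridians and k = sec φ along parallels.
Areal scale at 57.4°: h·k = 1.000 × 1.856 = 1.856.
Areal scale at 33.8°: h·k = 1.000 × 1.203 = 1.203.
Ratio = 1.856/1.203 ≈ 1.54.

1.54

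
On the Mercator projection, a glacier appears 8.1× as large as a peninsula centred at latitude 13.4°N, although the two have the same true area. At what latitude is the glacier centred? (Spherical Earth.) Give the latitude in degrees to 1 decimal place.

70.0°

On Mercator, (apparent₁)/(apparent₂) = sec²φ₁ / sec²φ₂ when true areas are equal.
cos²φ₂ / cos²φ₁ = 8.1  ⇒  cos φ₁ = cos 13.4° / √8.1 = 0.9728/2.846 = 0.3418.
φ₁ = arccos(0.3418) ≈ 70.0°.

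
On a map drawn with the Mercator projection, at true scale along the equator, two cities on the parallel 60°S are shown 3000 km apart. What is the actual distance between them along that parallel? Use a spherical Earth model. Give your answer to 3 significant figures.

1500 km

Mercator is conformal, so the point scale is isotropic: h = k = sec φ = 1/cos φ.
Along the parallel at 60°, map distances are exaggerated by k = sec 60° = 2.000.
True distance = 3000 / 2.000 = 3000 × cos 60° ≈ 1500 km.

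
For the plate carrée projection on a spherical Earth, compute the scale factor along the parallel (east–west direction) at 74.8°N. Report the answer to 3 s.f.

Plate carrée maps x = Rλ, y = Rφ. The meridian scale is h = 1 and the parallel scale is k = 1/cos φ = sec φ.
k = 1/cos 74.8° = 1/0.2622 = 3.814.

3.81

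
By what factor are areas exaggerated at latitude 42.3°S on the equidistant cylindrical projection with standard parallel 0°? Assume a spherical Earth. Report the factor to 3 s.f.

For the equirectangular projection with φ₀ = 0 (plate carrée), h = 1 along meridians and k = sec φ along parallels.
Areal scale = h·k = 1 × sec φ; at 42.3°, h = 1.000, k = 1.352, so h·k = 1.352.

1.35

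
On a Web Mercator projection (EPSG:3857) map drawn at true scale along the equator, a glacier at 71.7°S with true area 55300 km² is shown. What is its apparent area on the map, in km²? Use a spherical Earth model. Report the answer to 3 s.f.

561000 km²

For Mercator, h = k = sec φ (a conformal cylindrical projection has a single point scale, 1/cos φ).
Areal scale = k² = sec²φ = 1/cos²(71.7°) = 1/0.3140² = 10.14.
Apparent area = 55300 × 10.14 ≈ 561000 km².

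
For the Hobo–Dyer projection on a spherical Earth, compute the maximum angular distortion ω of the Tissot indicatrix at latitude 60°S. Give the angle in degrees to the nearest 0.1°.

The Hobo–Dyer projection is cylindrical equal-area with φ₀ = 37.5°. For cylindrical equal-area with standard parallel φ₀, h = cos φ / cos φ₀ and k = cos φ₀ / cos φ, so h·k = 1.
At 60°: h = 0.6302, k = 1.587; principal scales a = 1.587, b = 0.6302.
sin(ω/2) = (a − b)/(a + b) = 0.9565/2.217 = 0.4314, so ω = 2 arcsin(0.4314) ≈ 51.1°.

51.1°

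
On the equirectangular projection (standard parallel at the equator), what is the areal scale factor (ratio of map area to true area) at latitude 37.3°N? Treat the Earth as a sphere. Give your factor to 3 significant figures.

Plate carrée maps x = Rλ, y = Rφ. The meridian scale is h = 1 and the parallel scale is k = 1/cos φ = sec φ.
Areal scale = h·k = 1 × sec φ; at 37.3°, h = 1.000, k = 1.257, so h·k = 1.257.

1.26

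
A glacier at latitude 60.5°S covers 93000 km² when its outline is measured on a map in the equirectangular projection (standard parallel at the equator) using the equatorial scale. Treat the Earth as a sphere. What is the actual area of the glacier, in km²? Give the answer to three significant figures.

45800 km²

Plate carrée maps x = Rλ, y = Rφ. The meridian scale is h = 1 and the parallel scale is k = 1/cos φ = sec φ.
Areal scale = h·k = 1 × sec φ; at 60.5°, h = 1.000, k = 2.031, so h·k = 2.031.
True area = apparent / (areal scale) = 93000 / 2.031 ≈ 45800 km².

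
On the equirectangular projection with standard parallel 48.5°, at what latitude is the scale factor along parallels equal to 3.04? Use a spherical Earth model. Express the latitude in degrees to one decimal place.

In the equirectangular projection with standard parallel φ₀ = 48.5° (x = Rλ cos φ₀, y = Rφ), meridians are true-scale (h = 1) and the parallel scale is k = cos φ₀ / cos φ.
k = cos φ₀ / cos φ = 3.04  ⇒  cos φ = cos 48.5° / 3.04 = 0.2180.
φ = arccos(0.2180) ≈ 77.4°.

77.4°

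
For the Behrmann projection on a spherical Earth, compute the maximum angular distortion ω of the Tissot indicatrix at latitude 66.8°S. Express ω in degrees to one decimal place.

Behrmann is a cylindrical equal-area projection with standard parallels at ±30°. A cylindrical equal-area projection with standard parallel φ₀ has meridian scale h = cos φ / cos φ₀ and parallel scale k = cos φ₀ / cos φ (so areas are preserved, h·k = 1).
At 66.8°: h = 0.4549, k = 2.198; principal scales a = 2.198, b = 0.4549.
sin(ω/2) = (a − b)/(a + b) = 1.743/2.653 = 0.6571, so ω = 2 arcsin(0.6571) ≈ 82.2°.

82.2°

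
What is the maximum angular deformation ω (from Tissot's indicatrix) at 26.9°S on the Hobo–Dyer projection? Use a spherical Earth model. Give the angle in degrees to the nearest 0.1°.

The Hobo–Dyer projection is cylindrical equal-area with φ₀ = 37.5°. Cylindrical equal-area (φ₀ = 37.5°): h = cos φ / cos 37.5° along meridians, k = cos 37.5° / cos φ along parallels; h·k = 1.
At 26.9°: h = 1.124, k = 0.8896; principal scales a = 1.124, b = 0.8896.
sin(ω/2) = (a − b)/(a + b) = 0.2345/2.014 = 0.1164, so ω = 2 arcsin(0.1164) ≈ 13.4°.

13.4°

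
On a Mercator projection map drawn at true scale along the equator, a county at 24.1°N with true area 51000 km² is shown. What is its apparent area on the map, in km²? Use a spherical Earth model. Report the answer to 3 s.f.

The Mercator projection is conformal; its linear scale factor is the same in every direction and equals sec φ = 1/cos φ.
Areal scale = k² = sec²φ = 1/cos²(24.1°) = 1/0.9128² = 1.200.
Apparent area = 51000 × 1.200 ≈ 61200 km².

61200 km²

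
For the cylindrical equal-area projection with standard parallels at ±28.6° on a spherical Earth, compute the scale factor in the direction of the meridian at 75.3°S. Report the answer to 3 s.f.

0.289

For cylindrical equal-area with standard parallel φ₀, h = cos φ / cos φ₀ and k = cos φ₀ / cos φ, so h·k = 1.
h = cos 75.3° / cos 28.6° = 0.2538/0.8780 = 0.2890.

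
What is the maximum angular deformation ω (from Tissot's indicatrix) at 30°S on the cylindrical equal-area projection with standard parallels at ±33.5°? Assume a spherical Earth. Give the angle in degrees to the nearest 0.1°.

4.3°

For cylindrical equal-area with standard parallel φ₀, h = cos φ / cos φ₀ and k = cos φ₀ / cos φ, so h·k = 1.
At 30°: h = 1.039, k = 0.9629; principal scales a = 1.039, b = 0.9629.
sin(ω/2) = (a − b)/(a + b) = 0.07565/2.001 = 0.03780, so ω = 2 arcsin(0.03780) ≈ 4.3°.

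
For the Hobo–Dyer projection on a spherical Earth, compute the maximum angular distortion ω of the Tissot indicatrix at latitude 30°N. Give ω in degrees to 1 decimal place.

10.0°

Hobo–Dyer is a cylindrical equal-area projection with standard parallels at ±37.5°. Cylindrical equal-area (φ₀ = 37.5°): h = cos φ / cos 37.5° along meridians, k = cos 37.5° / cos φ along parallels; h·k = 1.
At 30°: h = 1.092, k = 0.9161; principal scales a = 1.092, b = 0.9161.
sin(ω/2) = (a − b)/(a + b) = 0.1755/2.008 = 0.08742, so ω = 2 arcsin(0.08742) ≈ 10.0°.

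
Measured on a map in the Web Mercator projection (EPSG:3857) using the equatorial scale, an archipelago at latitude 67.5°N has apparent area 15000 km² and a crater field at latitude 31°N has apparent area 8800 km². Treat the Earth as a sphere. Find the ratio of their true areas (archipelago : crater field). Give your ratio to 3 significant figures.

Since Mercator area scale is 1/cos²φ, the true area equals the apparent area multiplied by cos²φ.
True area of archipelago: 15000 × cos²(67.5°) = 15000 × 0.1464 = 2197 km².
True area of crater field: 8800 × cos²(31°) = 8800 × 0.7347 = 6466 km².
Ratio = 2197 / 6466 ≈ 0.340.

0.340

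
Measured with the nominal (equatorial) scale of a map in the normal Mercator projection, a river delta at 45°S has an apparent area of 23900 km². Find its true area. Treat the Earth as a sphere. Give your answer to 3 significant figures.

12000 km²

Mercator is conformal, so the point scale is isotropic: h = k = sec φ = 1/cos φ.
Areal scale = k² = sec²φ = 1/cos²(45°) = 1/0.7071² = 2.000.
True area = apparent / (areal scale) = 23900 / 2.000 ≈ 12000 km².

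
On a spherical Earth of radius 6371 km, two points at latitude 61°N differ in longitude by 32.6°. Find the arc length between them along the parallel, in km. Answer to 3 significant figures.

Arc length along a parallel = R cos φ · Δλ (with Δλ in radians).
= 6371 × cos 61° × (32.6° × π/180) = 6371 × 0.4848 × 0.5690 ≈ 1760 km.

1760 km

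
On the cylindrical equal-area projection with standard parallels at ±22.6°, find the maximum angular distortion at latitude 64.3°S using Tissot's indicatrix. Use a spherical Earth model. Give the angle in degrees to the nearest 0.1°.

For cylindrical equal-area with standard parallel φ₀, h = cos φ / cos φ₀ and k = cos φ₀ / cos φ, so h·k = 1.
At 64.3°: h = 0.4697, k = 2.129; principal scales a = 2.129, b = 0.4697.
sin(ω/2) = (a − b)/(a + b) = 1.659/2.599 = 0.6385, so ω = 2 arcsin(0.6385) ≈ 79.4°.

79.4°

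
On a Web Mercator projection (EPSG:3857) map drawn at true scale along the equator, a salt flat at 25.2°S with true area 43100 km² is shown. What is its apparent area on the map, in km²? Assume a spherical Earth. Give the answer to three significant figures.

52600 km²

The Mercator projection is conformal; its linear scale factor is the same in every direction and equals sec φ = 1/cos φ.
Areal scale = k² = sec²φ = 1/cos²(25.2°) = 1/0.9048² = 1.221.
Apparent area = 43100 × 1.221 ≈ 52600 km².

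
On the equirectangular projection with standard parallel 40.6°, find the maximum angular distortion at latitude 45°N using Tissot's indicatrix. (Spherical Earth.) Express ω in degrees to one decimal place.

4.1°

In the equirectangular projection with standard parallel φ₀ = 40.6° (x = Rλ cos φ₀, y = Rφ), meridians are true-scale (h = 1) and the parallel scale is k = cos φ₀ / cos φ.
At 45°: h = 1.000, k = 1.074; principal scales a = 1.074, b = 1.000.
sin(ω/2) = (a − b)/(a + b) = 0.07377/2.074 = 0.03557, so ω = 2 arcsin(0.03557) ≈ 4.1°.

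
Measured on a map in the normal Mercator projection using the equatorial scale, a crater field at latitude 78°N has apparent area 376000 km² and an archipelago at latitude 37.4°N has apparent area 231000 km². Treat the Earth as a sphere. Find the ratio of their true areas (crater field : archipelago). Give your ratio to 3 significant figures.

0.111

Mercator's areal exaggeration is sec²φ; hence true area = (apparent area) · cos²φ.
True area of crater field: 376000 × cos²(78°) = 376000 × 0.04323 = 16250 km².
True area of archipelago: 231000 × cos²(37.4°) = 231000 × 0.6311 = 145800 km².
Ratio = 16250 / 145800 ≈ 0.111.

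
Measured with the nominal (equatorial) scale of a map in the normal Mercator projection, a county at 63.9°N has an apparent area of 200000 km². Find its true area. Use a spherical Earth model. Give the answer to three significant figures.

38700 km²

Mercator is conformal, so the point scale is isotropic: h = k = sec φ = 1/cos φ.
Areal scale = k² = sec²φ = 1/cos²(63.9°) = 1/0.4399² = 5.167.
True area = apparent / (areal scale) = 200000 / 5.167 ≈ 38700 km².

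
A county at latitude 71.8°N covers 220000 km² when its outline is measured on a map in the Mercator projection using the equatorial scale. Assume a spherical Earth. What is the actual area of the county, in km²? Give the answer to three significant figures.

For Mercator, h = k = sec φ (a conformal cylindrical projection has a single point scale, 1/cos φ).
Areal scale = k² = sec²φ = 1/cos²(71.8°) = 1/0.3123² = 10.25.
True area = apparent / (areal scale) = 220000 / 10.25 ≈ 21500 km².

21500 km²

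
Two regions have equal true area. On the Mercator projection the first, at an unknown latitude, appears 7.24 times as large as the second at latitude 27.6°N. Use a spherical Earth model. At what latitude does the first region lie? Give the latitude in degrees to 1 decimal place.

70.8°

On Mercator, (apparent₁)/(apparent₂) = sec²φ₁ / sec²φ₂ when true areas are equal.
cos²φ₂ / cos²φ₁ = 7.24  ⇒  cos φ₁ = cos 27.6° / √7.24 = 0.8862/2.691 = 0.3294.
φ₁ = arccos(0.3294) ≈ 70.8°.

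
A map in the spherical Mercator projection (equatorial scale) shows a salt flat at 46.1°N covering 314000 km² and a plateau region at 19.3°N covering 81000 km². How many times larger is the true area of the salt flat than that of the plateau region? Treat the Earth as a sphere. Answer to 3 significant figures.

Since Mercator area scale is 1/cos²φ, the true area equals the apparent area multiplied by cos²φ.
True area of salt flat: 314000 × cos²(46.1°) = 314000 × 0.4808 = 151000 km².
True area of plateau region: 81000 × cos²(19.3°) = 81000 × 0.8908 = 72150 km².
Ratio = 151000 / 72150 ≈ 2.09.

2.09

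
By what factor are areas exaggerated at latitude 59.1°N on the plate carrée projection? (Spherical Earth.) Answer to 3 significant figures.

Plate carrée maps x = Rλ, y = Rφ. The meridian scale is h = 1 and the parallel scale is k = 1/cos φ = sec φ.
Areal scale = h·k = 1 × sec φ; at 59.1°, h = 1.000, k = 1.947, so h·k = 1.947.

1.95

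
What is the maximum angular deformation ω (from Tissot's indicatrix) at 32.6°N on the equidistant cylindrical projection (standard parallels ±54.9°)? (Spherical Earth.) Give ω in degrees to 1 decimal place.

In the equirectangular projection with standard parallel φ₀ = 54.9° (x = Rλ cos φ₀, y = Rφ), meridians are true-scale (h = 1) and the parallel scale is k = cos φ₀ / cos φ.
At 32.6°: h = 1.000, k = 0.6825; principal scales a = 1.000, b = 0.6825.
sin(ω/2) = (a − b)/(a + b) = 0.3175/1.683 = 0.1887, so ω = 2 arcsin(0.1887) ≈ 21.8°.

21.8°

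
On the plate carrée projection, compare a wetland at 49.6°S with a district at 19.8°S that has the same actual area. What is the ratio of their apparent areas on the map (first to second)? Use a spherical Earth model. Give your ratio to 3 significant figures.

Plate carrée maps x = Rλ, y = Rφ. The meridian scale is h = 1 and the parallel scale is k = 1/cos φ = sec φ.
Areal scale at 49.6°: h·k = 1.000 × 1.543 = 1.543.
Areal scale at 19.8°: h·k = 1.000 × 1.063 = 1.063.
Ratio = 1.543/1.063 ≈ 1.45.

1.45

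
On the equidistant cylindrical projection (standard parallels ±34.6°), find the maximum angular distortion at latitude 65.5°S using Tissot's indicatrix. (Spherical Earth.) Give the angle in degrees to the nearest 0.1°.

38.5°

With standard parallel φ₀ = 34.6°, the equirectangular projection gives x = Rλ cos φ₀, y = Rφ, so h = 1 and k = cos 34.6° / cos φ.
At 65.5°: h = 1.000, k = 1.985; principal scales a = 1.985, b = 1.000.
sin(ω/2) = (a − b)/(a + b) = 0.9849/2.985 = 0.3300, so ω = 2 arcsin(0.3300) ≈ 38.5°.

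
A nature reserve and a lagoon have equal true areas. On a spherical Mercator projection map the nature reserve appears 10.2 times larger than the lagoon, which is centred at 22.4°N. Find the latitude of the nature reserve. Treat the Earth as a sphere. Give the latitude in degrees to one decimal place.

For equal true areas on Mercator, apparent areas scale as sec²φ, so the ratio is cos²φ₂ / cos²φ₁.
cos²φ₂ / cos²φ₁ = 10.2  ⇒  cos φ₁ = cos 22.4° / √10.2 = 0.9245/3.194 = 0.2895.
φ₁ = arccos(0.2895) ≈ 73.2°.

73.2°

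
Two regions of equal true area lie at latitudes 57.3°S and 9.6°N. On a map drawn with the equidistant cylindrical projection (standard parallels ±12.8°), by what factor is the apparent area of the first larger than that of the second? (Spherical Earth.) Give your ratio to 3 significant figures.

With standard parallel φ₀ = 12.8°, the equirectangular projection gives x = Rλ cos φ₀, y = Rφ, so h = 1 and k = cos 12.8° / cos φ.
Areal scale at 57.3°: h·k = 1.000 × 1.805 = 1.805.
Areal scale at 9.6°: h·k = 1.000 × 0.9890 = 0.9890.
Ratio = 1.805/0.9890 ≈ 1.83.

1.83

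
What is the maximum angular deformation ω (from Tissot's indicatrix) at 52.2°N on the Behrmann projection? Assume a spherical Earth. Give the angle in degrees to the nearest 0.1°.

38.8°

The Behrmann projection is cylindrical equal-area with φ₀ = 30°. For cylindrical equal-area with standard parallel φ₀, h = cos φ / cos φ₀ and k = cos φ₀ / cos φ, so h·k = 1.
At 52.2°: h = 0.7077, k = 1.413; principal scales a = 1.413, b = 0.7077.
sin(ω/2) = (a − b)/(a + b) = 0.7053/2.121 = 0.3326, so ω = 2 arcsin(0.3326) ≈ 38.8°.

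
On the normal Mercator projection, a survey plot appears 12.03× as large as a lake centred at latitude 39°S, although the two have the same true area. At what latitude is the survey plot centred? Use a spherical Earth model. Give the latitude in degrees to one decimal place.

For equal true areas on Mercator, apparent areas scale as sec²φ, so the ratio is cos²φ₂ / cos²φ₁.
cos²φ₂ / cos²φ₁ = 12.03  ⇒  cos φ₁ = cos 39° / √12.03 = 0.7771/3.468 = 0.2241.
φ₁ = arccos(0.2241) ≈ 77.1°.

77.1°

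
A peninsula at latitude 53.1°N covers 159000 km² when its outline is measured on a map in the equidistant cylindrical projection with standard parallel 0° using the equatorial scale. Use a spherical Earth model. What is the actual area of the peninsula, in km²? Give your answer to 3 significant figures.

95500 km²

Plate carrée maps x = Rλ, y = Rφ. The meridian scale is h = 1 and the parallel scale is k = 1/cos φ = sec φ.
Areal scale = h·k = 1 × sec φ; at 53.1°, h = 1.000, k = 1.666, so h·k = 1.666.
True area = apparent / (areal scale) = 159000 / 1.666 ≈ 95500 km².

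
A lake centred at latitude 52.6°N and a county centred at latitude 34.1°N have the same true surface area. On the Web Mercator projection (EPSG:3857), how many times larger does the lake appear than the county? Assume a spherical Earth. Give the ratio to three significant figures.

1.86

On Mercator, area is exaggerated by sec²φ = 1/cos²φ.
At 52.6°: sec²(52.6°) = 1/0.6074² = 2.711.
At 34.1°: sec²(34.1°) = 1/0.8281² = 1.458.
Ratio = 2.711/1.458 = cos²(34.1°)/cos²(52.6°) ≈ 1.86.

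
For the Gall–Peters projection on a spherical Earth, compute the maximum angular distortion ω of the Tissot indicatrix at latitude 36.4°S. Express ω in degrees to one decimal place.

14.8°

The Gall–Peters projection is cylindrical equal-area with φ₀ = 45°. A cylindrical equal-area projection with standard parallel φ₀ has meridian scale h = cos φ / cos φ₀ and parallel scale k = cos φ₀ / cos φ (so areas are preserved, h·k = 1).
At 36.4°: h = 1.138, k = 0.8785; principal scales a = 1.138, b = 0.8785.
sin(ω/2) = (a − b)/(a + b) = 0.2598/2.017 = 0.1288, so ω = 2 arcsin(0.1288) ≈ 14.8°.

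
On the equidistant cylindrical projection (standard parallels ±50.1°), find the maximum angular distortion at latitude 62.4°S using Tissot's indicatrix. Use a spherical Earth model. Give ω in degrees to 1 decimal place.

18.6°

The equidistant cylindrical projection with φ₀ = 50.1° has h = 1 (meridians true) and k = cos φ₀ / cos φ along parallels.
At 62.4°: h = 1.000, k = 1.385; principal scales a = 1.385, b = 1.000.
sin(ω/2) = (a − b)/(a + b) = 0.3845/2.385 = 0.1613, so ω = 2 arcsin(0.1613) ≈ 18.6°.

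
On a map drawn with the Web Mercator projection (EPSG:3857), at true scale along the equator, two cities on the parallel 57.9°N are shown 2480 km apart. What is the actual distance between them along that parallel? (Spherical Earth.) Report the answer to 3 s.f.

The Mercator projection is conformal; its linear scale factor is the same in every direction and equals sec φ = 1/cos φ.
Along the parallel at 57.9°, map distances are exaggerated by k = sec 57.9° = 1.882.
True distance = 2480 / 1.882 = 2480 × cos 57.9° ≈ 1320 km.

1320 km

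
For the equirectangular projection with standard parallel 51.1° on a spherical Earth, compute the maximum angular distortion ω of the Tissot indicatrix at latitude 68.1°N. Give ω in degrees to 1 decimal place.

With standard parallel φ₀ = 51.1°, the equirectangular projection gives x = Rλ cos φ₀, y = Rφ, so h = 1 and k = cos 51.1° / cos φ.
At 68.1°: h = 1.000, k = 1.684; principal scales a = 1.684, b = 1.000.
sin(ω/2) = (a − b)/(a + b) = 0.6836/2.684 = 0.2547, so ω = 2 arcsin(0.2547) ≈ 29.5°.

29.5°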